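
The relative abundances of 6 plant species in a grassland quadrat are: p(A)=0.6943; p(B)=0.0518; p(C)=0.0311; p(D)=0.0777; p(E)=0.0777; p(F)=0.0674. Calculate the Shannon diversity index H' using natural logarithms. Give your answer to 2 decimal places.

1.09

Each pᵢ ln pᵢ term (working shown to 4 dp, full precision carried): 0.6943×(-0.3649)=-0.2533, 0.0518×(-2.9604)=-0.1533, 0.0311×(-3.4705)=-0.1079, 0.0777×(-2.5549)=-0.1985, 0.0777×(-2.5549)=-0.1985, 0.0674×(-2.6971)=-0.1818.
Sum = -1.0934, so H' = 1.09.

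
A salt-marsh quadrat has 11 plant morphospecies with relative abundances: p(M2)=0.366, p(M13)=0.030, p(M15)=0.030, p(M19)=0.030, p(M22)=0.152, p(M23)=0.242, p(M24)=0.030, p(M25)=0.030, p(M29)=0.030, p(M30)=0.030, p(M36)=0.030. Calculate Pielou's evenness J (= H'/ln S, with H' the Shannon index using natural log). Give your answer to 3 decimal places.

0.767

H' = −Σ pᵢ ln pᵢ = −((-0.36787) + (-0.10520) + (-0.10520) + (-0.10520) + (-0.28635) + (-0.34335) + (-0.10520) + (-0.10520) + (-0.10520) + (-0.10520) + (-0.10520)) = 1.83915 (working shown to 5 dp, full precision carried).
With S = 11 species, ln S = 2.39790, so J = 1.83915/2.39790 = 0.76699, i.e. 0.767 to 3 decimal places.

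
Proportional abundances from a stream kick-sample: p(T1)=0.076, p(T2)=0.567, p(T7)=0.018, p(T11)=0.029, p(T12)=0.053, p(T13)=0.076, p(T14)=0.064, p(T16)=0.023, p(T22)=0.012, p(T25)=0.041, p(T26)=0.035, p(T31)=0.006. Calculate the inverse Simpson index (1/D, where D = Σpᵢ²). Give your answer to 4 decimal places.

2.9009

D = 0.076² + 0.567² + 0.018² + 0.029² + 0.053² + 0.076² + 0.064² + 0.023² + 0.012² + 0.041² + 0.035² + 0.006² = 0.0057760 + 0.3214890 + 0.0003240 + 0.0008410 + 0.0028090 + 0.0057760 + 0.0040960 + 0.0005290 + 0.0001440 + 0.0016810 + 0.0012250 + 0.0000360 = 0.3447260 (working shown to 7 dp, full precision carried).
So 1/D = 2.900855, i.e. 2.9009 to 4 decimal places.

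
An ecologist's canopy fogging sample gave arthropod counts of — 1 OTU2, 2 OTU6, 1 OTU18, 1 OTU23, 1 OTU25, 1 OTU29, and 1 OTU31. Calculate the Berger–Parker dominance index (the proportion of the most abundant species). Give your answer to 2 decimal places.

0.25

Total N = 1+2+1+1+1+1+1 = 8, so the proportions are 0.125, 0.25, 0.125, 0.125, 0.125, 0.125, 0.125 (working shown to 4 dp, full precision carried).
The largest proportion is 0.25, i.e. d = 0.25 to 2 decimal places.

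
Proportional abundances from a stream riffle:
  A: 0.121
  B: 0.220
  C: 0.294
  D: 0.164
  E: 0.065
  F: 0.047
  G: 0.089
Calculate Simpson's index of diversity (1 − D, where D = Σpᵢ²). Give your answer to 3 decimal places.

D = 0.121² + 0.22² + 0.294² + 0.164² + 0.065² + 0.047² + 0.089² = 0.01464 + 0.04840 + 0.08644 + 0.02690 + 0.00423 + 0.00221 + 0.00792 = 0.19073 (working shown to 5 dp, full precision carried).
So 1 − D = 0.80927, i.e. 0.809 to 3 decimal places.

0.809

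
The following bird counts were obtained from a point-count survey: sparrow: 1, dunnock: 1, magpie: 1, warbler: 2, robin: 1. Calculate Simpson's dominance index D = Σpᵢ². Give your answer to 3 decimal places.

Total N = 1+1+1+2+1 = 6, so the proportions are 0.16667, 0.16667, 0.16667, 0.33333, 0.16667 (working shown to 5 dp, full precision carried).
D = 0.16667² + 0.16667² + 0.16667² + 0.33333² + 0.16667² = 0.02778 + 0.02778 + 0.02778 + 0.11111 + 0.02778 = 0.22222.
To 3 decimal places, D = 0.222.

0.222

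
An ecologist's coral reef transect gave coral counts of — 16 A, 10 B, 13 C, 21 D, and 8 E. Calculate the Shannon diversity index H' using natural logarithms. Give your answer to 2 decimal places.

Total N = 16+10+13+21+8 = 68, so the proportions are 0.2353, 0.1471, 0.1912, 0.3088, 0.1176 (working shown to 4 dp, full precision carried).
Each pᵢ ln pᵢ term: 0.2353×(-1.4469)=-0.3405, 0.1471×(-1.9169)=-0.2819, 0.1912×(-1.6546)=-0.3163, 0.3088×(-1.1750)=-0.3629, 0.1176×(-2.1401)=-0.2518.
Sum = -1.5533, so H' = 1.55.

1.55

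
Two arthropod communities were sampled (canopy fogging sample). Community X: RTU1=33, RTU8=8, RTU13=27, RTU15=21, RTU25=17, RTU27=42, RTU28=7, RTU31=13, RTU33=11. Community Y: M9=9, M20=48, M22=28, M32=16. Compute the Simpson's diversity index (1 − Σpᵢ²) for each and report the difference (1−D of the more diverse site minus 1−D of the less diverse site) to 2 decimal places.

Community X: N=179, proportions 0.1844, 0.0447, 0.1508, 0.1173, 0.095, 0.2346, 0.0391, 0.0726, 0.0615, giving 1−D = 0.8528 (working shown to 4 dp, full precision carried).
Community Y: N=101, proportions 0.0891, 0.4752, 0.2772, 0.1584, giving 1−D = 0.6642.
Difference = |0.8528 − 0.6642| = 0.1886, i.e. 0.19 to 2 decimal places.

0.19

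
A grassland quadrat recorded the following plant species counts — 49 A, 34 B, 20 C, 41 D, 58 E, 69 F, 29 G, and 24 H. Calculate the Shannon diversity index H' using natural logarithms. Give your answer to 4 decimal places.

Total N = 49+34+20+41+58+69+29+24 = 324, so the proportions are 0.151235, 0.104938, 0.061728, 0.126543, 0.179012, 0.212963, 0.089506, 0.074074 (working shown to 6 dp, full precision carried).
Each pᵢ ln pᵢ term: 0.151235×(-1.888923)=-0.285670, 0.104938×(-2.254383)=-0.236571, 0.061728×(-2.785011)=-0.171914, 0.126543×(-2.067171)=-0.261587, 0.179012×(-1.720301)=-0.307955, 0.212963×(-1.546637)=-0.329376, 0.089506×(-2.413448)=-0.216018, 0.074074×(-2.602690)=-0.192792.
Sum = -2.001884, so H' = 2.0019.

2.0019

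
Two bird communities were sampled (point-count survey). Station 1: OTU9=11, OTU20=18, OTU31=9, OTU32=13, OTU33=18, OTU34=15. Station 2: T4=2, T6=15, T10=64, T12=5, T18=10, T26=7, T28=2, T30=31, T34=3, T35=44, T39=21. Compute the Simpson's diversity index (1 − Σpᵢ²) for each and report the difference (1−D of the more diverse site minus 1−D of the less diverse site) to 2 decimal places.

0.01

Station 1: N=84, proportions 0.131, 0.2143, 0.1071, 0.1548, 0.2143, 0.1786, giving 1−D = 0.8237 (working shown to 4 dp, full precision carried).
Station 2: N=204, proportions 0.0098, 0.0735, 0.3137, 0.0245, 0.049, 0.0343, 0.0098, 0.152, 0.0147, 0.2157, 0.1029, giving 1−D = 0.8114.
Difference = |0.8237 − 0.8114| = 0.0123, i.e. 0.01 to 2 decimal places.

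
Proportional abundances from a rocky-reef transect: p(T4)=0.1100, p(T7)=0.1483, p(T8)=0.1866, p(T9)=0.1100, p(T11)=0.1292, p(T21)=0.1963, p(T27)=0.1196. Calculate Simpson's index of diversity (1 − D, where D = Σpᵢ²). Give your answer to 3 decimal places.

0.849

D = 0.11² + 0.1483² + 0.1866² + 0.11² + 0.1292² + 0.1963² + 0.1196² = 0.01210 + 0.02199 + 0.03482 + 0.01210 + 0.01669 + 0.03853 + 0.01430 = 0.15054 (working shown to 5 dp, full precision carried).
So 1 − D = 0.84946, i.e. 0.849 to 3 decimal places.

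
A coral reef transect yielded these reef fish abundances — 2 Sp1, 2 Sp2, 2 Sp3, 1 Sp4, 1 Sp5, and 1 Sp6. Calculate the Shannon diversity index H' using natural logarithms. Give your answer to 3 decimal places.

1.735

Total N = 2+2+2+1+1+1 = 9, so the proportions are 0.22222, 0.22222, 0.22222, 0.11111, 0.11111, 0.11111 (working shown to 5 dp, full precision carried).
Each pᵢ ln pᵢ term: 0.22222×(-1.50408)=-0.33424, 0.22222×(-1.50408)=-0.33424, 0.22222×(-1.50408)=-0.33424, 0.11111×(-2.19722)=-0.24414, 0.11111×(-2.19722)=-0.24414, 0.11111×(-2.19722)=-0.24414.
Sum = -1.73513, so H' = 1.735.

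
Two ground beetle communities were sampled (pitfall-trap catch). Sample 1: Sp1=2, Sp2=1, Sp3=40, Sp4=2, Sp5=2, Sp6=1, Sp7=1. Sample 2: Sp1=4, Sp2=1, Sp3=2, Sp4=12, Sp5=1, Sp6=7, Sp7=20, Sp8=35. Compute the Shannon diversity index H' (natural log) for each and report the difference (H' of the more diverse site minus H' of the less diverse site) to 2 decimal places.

Sample 1: N=49, proportions 0.0408, 0.0204, 0.8163, 0.0408, 0.0408, 0.0204, 0.0204, giving H' = 0.7956 (working shown to 4 dp, full precision carried).
Sample 2: N=82, proportions 0.0488, 0.0122, 0.0244, 0.1463, 0.0122, 0.0854, 0.2439, 0.4268, giving H' = 1.5442.
Difference = |0.7956 − 1.5442| = 0.7486, i.e. 0.75 to 2 decimal places.

0.75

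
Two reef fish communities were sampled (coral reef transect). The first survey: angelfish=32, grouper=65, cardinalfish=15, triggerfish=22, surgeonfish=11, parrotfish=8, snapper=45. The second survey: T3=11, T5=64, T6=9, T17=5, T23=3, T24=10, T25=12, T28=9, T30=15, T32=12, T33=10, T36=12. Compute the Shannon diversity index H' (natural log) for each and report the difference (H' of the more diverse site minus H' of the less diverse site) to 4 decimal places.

0.4000

The first survey: N=198, proportions 0.161616, 0.328283, 0.075758, 0.111111, 0.055556, 0.040404, 0.227273, giving H' = 1.726779 (working shown to 6 dp, full precision carried).
The second survey: N=172, proportions 0.063953, 0.372093, 0.052326, 0.02907, 0.017442, 0.05814, 0.069767, 0.052326, 0.087209, 0.069767, 0.05814, 0.069767, giving H' = 2.126753.
Difference = |1.726779 − 2.126753| = 0.399974, i.e. 0.4000 to 4 decimal places.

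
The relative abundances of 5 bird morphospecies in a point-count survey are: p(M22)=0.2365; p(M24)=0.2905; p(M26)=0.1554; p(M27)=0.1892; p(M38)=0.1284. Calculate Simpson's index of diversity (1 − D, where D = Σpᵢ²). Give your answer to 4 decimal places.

D = 0.2365² + 0.2905² + 0.1554² + 0.1892² + 0.1284² = 0.055932 + 0.084390 + 0.024149 + 0.035797 + 0.016487 = 0.216755 (working shown to 6 dp, full precision carried).
So 1 − D = 0.783245, i.e. 0.7832 to 4 decimal places.

0.7832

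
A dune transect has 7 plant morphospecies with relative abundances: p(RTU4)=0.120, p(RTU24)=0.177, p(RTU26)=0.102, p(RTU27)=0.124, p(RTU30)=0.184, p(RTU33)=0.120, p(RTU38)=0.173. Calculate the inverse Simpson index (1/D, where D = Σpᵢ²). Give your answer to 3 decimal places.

D = 0.12² + 0.177² + 0.102² + 0.124² + 0.184² + 0.12² + 0.173² = 0.0144000 + 0.0313290 + 0.0104040 + 0.0153760 + 0.0338560 + 0.0144000 + 0.0299290 = 0.1496940 (working shown to 7 dp, full precision carried).
So 1/D = 6.68029, i.e. 6.680 to 3 decimal places.

6.680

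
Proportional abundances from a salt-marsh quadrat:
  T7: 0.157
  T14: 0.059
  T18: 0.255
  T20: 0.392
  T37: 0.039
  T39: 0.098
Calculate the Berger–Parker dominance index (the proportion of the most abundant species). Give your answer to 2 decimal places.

0.39

The largest proportion is 0.392, i.e. d = 0.39 to 2 decimal places.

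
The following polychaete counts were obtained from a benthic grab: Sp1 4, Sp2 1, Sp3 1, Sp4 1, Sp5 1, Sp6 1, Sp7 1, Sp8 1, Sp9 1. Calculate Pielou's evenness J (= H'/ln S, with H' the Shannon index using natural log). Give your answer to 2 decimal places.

Total N = 4+1+1+1+1+1+1+1+1 = 12, so the proportions are 0.3333, 0.0833, 0.0833, 0.0833, 0.0833, 0.0833, 0.0833, 0.0833, 0.0833 (working shown to 4 dp, full precision carried).
H' = −Σ pᵢ ln pᵢ = −((-0.3662) + (-0.2071) + (-0.2071) + (-0.2071) + (-0.2071) + (-0.2071) + (-0.2071) + (-0.2071) + (-0.2071)) = 2.0228.
With S = 9 species, ln S = 2.1972, so J = 2.0228/2.1972 = 0.9206, i.e. 0.92 to 2 decimal places.

0.92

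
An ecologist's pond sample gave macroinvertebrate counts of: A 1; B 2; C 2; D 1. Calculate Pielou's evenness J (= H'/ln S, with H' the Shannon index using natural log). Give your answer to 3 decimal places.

Total N = 1+2+2+1 = 6, so the proportions are 0.16667, 0.33333, 0.33333, 0.16667 (working shown to 5 dp, full precision carried).
H' = −Σ pᵢ ln pᵢ = −((-0.29863) + (-0.36620) + (-0.36620) + (-0.29863)) = 1.32966.
With S = 4 species, ln S = 1.38629, so J = 1.32966/1.38629 = 0.95915, i.e. 0.959 to 3 decimal places.

0.959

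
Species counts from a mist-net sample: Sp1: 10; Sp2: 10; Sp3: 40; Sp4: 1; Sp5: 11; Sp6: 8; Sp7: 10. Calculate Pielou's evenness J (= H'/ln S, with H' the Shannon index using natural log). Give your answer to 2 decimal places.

Total N = 10+10+40+1+11+8+10 = 90, so the proportions are 0.1111, 0.1111, 0.4444, 0.0111, 0.1222, 0.0889, 0.1111 (working shown to 4 dp, full precision carried).
H' = −Σ pᵢ ln pᵢ = −((-0.2441) + (-0.2441) + (-0.3604) + (-0.0500) + (-0.2569) + (-0.2151) + (-0.2441)) = 1.6149.
With S = 7 species, ln S = 1.9459, so J = 1.6149/1.9459 = 0.8299, i.e. 0.83 to 2 decimal places.

0.83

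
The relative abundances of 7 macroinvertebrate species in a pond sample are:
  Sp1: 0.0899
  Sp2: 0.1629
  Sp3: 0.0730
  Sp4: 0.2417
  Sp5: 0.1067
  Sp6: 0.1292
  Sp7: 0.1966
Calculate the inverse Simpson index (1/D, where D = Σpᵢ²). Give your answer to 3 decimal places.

6.057

D = 0.0899² + 0.1629² + 0.073² + 0.2417² + 0.1067² + 0.1292² + 0.1966² = 0.0080820 + 0.0265364 + 0.0053290 + 0.0584189 + 0.0113849 + 0.0166926 + 0.0386516 = 0.1650954 (working shown to 7 dp, full precision carried).
So 1/D = 6.05710, i.e. 6.057 to 3 decimal places.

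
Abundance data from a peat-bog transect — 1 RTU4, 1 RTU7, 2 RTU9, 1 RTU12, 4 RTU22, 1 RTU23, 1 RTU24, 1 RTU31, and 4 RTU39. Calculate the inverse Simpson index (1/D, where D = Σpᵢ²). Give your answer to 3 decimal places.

6.095

Total N = 1+1+2+1+4+1+1+1+4 = 16, so the proportions are 0.0625, 0.0625, 0.125, 0.0625, 0.25, 0.0625, 0.0625, 0.0625, 0.25 (working shown to 7 dp, full precision carried).
D = 0.0625² + 0.0625² + 0.125² + 0.0625² + 0.25² + 0.0625² + 0.0625² + 0.0625² + 0.25² = 0.0039062 + 0.0039062 + 0.0156250 + 0.0039062 + 0.0625000 + 0.0039062 + 0.0039062 + 0.0039062 + 0.0625000 = 0.1640625.
So 1/D = 6.09524, i.e. 6.095 to 3 decimal places.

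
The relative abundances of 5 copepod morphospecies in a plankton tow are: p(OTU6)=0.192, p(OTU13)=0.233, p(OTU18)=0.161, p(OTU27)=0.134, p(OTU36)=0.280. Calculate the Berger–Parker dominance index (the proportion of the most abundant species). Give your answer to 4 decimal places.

0.2800

The largest proportion is 0.28, i.e. d = 0.2800 to 4 decimal places.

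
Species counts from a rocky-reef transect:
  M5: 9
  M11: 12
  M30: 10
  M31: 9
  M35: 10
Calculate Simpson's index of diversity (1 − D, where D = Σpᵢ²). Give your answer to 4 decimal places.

0.7976

Total N = 9+12+10+9+10 = 50, so the proportions are 0.18, 0.24, 0.2, 0.18, 0.2 (working shown to 6 dp, full precision carried).
D = 0.18² + 0.24² + 0.2² + 0.18² + 0.2² = 0.032400 + 0.057600 + 0.040000 + 0.032400 + 0.040000 = 0.202400.
So 1 − D = 0.797600, i.e. 0.7976 to 4 decimal places.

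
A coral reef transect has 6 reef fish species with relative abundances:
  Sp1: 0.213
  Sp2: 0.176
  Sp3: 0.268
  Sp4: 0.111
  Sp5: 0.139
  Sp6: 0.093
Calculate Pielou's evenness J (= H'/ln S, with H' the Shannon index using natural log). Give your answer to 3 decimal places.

0.964

H' = −Σ pᵢ ln pᵢ = −((-0.32940) + (-0.30576) + (-0.35289) + (-0.24400) + (-0.27429) + (-0.22089)) = 1.72723 (working shown to 5 dp, full precision carried).
With S = 6 species, ln S = 1.79176, so J = 1.72723/1.79176 = 0.96398, i.e. 0.964 to 3 decimal places.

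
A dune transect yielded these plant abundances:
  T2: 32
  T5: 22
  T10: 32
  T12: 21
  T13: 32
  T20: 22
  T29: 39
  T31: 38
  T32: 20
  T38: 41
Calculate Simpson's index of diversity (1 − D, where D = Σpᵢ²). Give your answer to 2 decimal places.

Total N = 32+22+32+21+32+22+39+38+20+41 = 299, so the proportions are 0.107, 0.0736, 0.107, 0.0702, 0.107, 0.0736, 0.1304, 0.1271, 0.0669, 0.1371 (working shown to 4 dp, full precision carried).
D = 0.107² + 0.0736² + 0.107² + 0.0702² + 0.107² + 0.0736² + 0.1304² + 0.1271² + 0.0669² + 0.1371² = 0.0115 + 0.0054 + 0.0115 + 0.0049 + 0.0115 + 0.0054 + 0.0170 + 0.0162 + 0.0045 + 0.0188 = 0.1066.
So 1 − D = 0.8934, i.e. 0.89 to 2 decimal places.

0.89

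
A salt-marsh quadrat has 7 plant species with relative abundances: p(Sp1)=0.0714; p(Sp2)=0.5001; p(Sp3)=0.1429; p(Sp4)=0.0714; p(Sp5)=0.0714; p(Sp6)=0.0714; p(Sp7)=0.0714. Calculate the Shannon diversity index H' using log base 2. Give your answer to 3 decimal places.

Each pᵢ log₂ pᵢ term (working shown to 6 dp, full precision carried): 0.0714×(-3.807932)=-0.271886, 0.5001×(-0.999711)=-0.499956, 0.1429×(-2.806922)=-0.401109, 0.0714×(-3.807932)=-0.271886, 0.0714×(-3.807932)=-0.271886, 0.0714×(-3.807932)=-0.271886, 0.0714×(-3.807932)=-0.271886.
Sum = -2.260497, so H' = 2.260.

2.260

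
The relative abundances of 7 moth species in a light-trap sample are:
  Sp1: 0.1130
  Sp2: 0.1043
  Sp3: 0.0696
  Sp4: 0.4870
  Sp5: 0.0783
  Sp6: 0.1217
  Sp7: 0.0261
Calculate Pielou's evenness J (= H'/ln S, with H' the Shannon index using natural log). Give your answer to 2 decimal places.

H' = −Σ pᵢ ln pᵢ = −((-0.2464) + (-0.2358) + (-0.1855) + (-0.3504) + (-0.1994) + (-0.2563) + (-0.0952)) = 1.5690 (working shown to 4 dp, full precision carried).
With S = 7 species, ln S = 1.9459, so J = 1.5690/1.9459 = 0.8063, i.e. 0.81 to 2 decimal places.

0.81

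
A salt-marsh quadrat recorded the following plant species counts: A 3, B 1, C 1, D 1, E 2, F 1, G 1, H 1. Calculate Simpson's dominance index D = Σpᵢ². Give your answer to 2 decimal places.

0.16

Total N = 3+1+1+1+2+1+1+1 = 11, so the proportions are 0.2727, 0.0909, 0.0909, 0.0909, 0.1818, 0.0909, 0.0909, 0.0909 (working shown to 4 dp, full precision carried).
D = 0.2727² + 0.0909² + 0.0909² + 0.0909² + 0.1818² + 0.0909² + 0.0909² + 0.0909² = 0.0744 + 0.0083 + 0.0083 + 0.0083 + 0.0331 + 0.0083 + 0.0083 + 0.0083 = 0.1570.
To 2 decimal places, D = 0.16.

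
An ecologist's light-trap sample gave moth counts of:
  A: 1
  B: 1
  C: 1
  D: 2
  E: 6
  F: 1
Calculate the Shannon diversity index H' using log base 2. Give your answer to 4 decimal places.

Total N = 1+1+1+2+6+1 = 12, so the proportions are 0.083333, 0.083333, 0.083333, 0.166667, 0.5, 0.083333 (working shown to 6 dp, full precision carried).
Each pᵢ log₂ pᵢ term: 0.083333×(-3.584963)=-0.298747, 0.083333×(-3.584963)=-0.298747, 0.083333×(-3.584963)=-0.298747, 0.166667×(-2.584963)=-0.430827, 0.5×(-1.000000)=-0.500000, 0.083333×(-3.584963)=-0.298747.
Sum = -2.125815, so H' = 2.1258.

2.1258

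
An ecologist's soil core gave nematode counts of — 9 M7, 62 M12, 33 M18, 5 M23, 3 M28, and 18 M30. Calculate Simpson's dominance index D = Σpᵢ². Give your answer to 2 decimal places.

Total N = 9+62+33+5+3+18 = 130, so the proportions are 0.0692, 0.4769, 0.2538, 0.0385, 0.0231, 0.1385 (working shown to 4 dp, full precision carried).
D = 0.0692² + 0.4769² + 0.2538² + 0.0385² + 0.0231² + 0.1385² = 0.0048 + 0.2275 + 0.0644 + 0.0015 + 0.0005 + 0.0192 = 0.3179.
To 2 decimal places, D = 0.32.

0.32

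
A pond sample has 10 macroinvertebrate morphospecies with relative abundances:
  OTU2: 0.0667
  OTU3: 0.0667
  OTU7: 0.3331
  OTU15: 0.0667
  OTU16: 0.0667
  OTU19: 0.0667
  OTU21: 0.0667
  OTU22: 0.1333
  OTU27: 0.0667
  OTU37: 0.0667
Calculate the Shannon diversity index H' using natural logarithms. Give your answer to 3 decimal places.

2.080

Each pᵢ ln pᵢ term (working shown to 5 dp, full precision carried): 0.0667×(-2.70755)=-0.18059, 0.0667×(-2.70755)=-0.18059, 0.3331×(-1.09931)=-0.36618, 0.0667×(-2.70755)=-0.18059, 0.0667×(-2.70755)=-0.18059, 0.0667×(-2.70755)=-0.18059, 0.0667×(-2.70755)=-0.18059, 0.1333×(-2.01515)=-0.26862, 0.0667×(-2.70755)=-0.18059, 0.0667×(-2.70755)=-0.18059.
Sum = -2.07955, so H' = 2.080.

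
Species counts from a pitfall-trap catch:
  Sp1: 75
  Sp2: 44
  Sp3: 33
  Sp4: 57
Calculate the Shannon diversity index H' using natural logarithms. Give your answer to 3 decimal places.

Total N = 75+44+33+57 = 209, so the proportions are 0.35885, 0.21053, 0.15789, 0.27273 (working shown to 5 dp, full precision carried).
Each pᵢ ln pᵢ term: 0.35885×(-1.02485)=-0.36777, 0.21053×(-1.55814)=-0.32803, 0.15789×(-1.84583)=-0.29145, 0.27273×(-1.29928)=-0.35435.
Sum = -1.34159, so H' = 1.342.

1.342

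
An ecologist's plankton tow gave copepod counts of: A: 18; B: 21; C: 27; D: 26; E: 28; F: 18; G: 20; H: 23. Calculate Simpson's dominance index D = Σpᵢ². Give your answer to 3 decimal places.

0.128

Total N = 18+21+27+26+28+18+20+23 = 181, so the proportions are 0.09945, 0.11602, 0.14917, 0.14365, 0.1547, 0.09945, 0.1105, 0.12707 (working shown to 5 dp, full precision carried).
D = 0.09945² + 0.11602² + 0.14917² + 0.14365² + 0.1547² + 0.09945² + 0.1105² + 0.12707² = 0.00989 + 0.01346 + 0.02225 + 0.02063 + 0.02393 + 0.00989 + 0.01221 + 0.01615 = 0.12841.
To 3 decimal places, D = 0.128.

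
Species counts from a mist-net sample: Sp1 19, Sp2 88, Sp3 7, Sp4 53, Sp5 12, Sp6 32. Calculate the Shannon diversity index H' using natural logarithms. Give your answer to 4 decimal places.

1.4906

Total N = 19+88+7+53+12+32 = 211, so the proportions are 0.090047, 0.417062, 0.033175, 0.251185, 0.056872, 0.151659 (working shown to 6 dp, full precision carried).
Each pᵢ ln pᵢ term: 0.090047×(-2.407419)=-0.216782, 0.417062×(-0.874521)=-0.364729, 0.033175×(-3.405948)=-0.112994, 0.251185×(-1.381566)=-0.347028, 0.056872×(-2.866951)=-0.163049, 0.151659×(-1.886122)=-0.286047.
Sum = -1.490629, so H' = 1.4906.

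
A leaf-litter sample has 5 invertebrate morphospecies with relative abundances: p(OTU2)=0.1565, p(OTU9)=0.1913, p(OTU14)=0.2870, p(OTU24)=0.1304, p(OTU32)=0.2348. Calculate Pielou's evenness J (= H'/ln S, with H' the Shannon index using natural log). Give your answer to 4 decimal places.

H' = −Σ pᵢ ln pᵢ = −((-0.290260) + (-0.316393) + (-0.358254) + (-0.265644) + (-0.340230)) = 1.570783 (working shown to 6 dp, full precision carried).
With S = 5 species, ln S = 1.609438, so J = 1.570783/1.609438 = 0.975982, i.e. 0.9760 to 4 decimal places.

0.9760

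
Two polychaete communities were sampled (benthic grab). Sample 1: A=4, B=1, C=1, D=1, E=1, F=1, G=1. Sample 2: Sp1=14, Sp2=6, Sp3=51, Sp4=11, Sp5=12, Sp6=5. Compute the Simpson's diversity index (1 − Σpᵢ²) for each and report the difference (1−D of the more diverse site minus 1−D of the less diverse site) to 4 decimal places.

0.0986

Sample 1: N=10, proportions 0.4, 0.1, 0.1, 0.1, 0.1, 0.1, 0.1, giving 1−D = 0.780000 (working shown to 6 dp, full precision carried).
Sample 2: N=99, proportions 0.141414, 0.060606, 0.515152, 0.111111, 0.121212, 0.050505, giving 1−D = 0.681359.
Difference = |0.780000 − 0.681359| = 0.098641, i.e. 0.0986 to 4 decimal places.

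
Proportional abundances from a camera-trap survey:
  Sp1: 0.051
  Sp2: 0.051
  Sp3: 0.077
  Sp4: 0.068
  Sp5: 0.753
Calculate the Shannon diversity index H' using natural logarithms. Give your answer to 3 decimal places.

0.897

Each pᵢ ln pᵢ term (working shown to 5 dp, full precision carried): 0.051×(-2.97593)=-0.15177, 0.051×(-2.97593)=-0.15177, 0.077×(-2.56395)=-0.19742, 0.068×(-2.68825)=-0.18280, 0.753×(-0.28369)=-0.21362.
Sum = -0.89739, so H' = 0.897.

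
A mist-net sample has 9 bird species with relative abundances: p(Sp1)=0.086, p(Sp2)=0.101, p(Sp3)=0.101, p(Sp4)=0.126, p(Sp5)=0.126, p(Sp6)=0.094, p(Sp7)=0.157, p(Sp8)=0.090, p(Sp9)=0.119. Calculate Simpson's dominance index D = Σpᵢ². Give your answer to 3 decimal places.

0.115

D = 0.086² + 0.101² + 0.101² + 0.126² + 0.126² + 0.094² + 0.157² + 0.09² + 0.119² = 0.00740 + 0.01020 + 0.01020 + 0.01588 + 0.01588 + 0.00884 + 0.02465 + 0.00810 + 0.01416 = 0.11530 (working shown to 5 dp, full precision carried).
To 3 decimal places, D = 0.115.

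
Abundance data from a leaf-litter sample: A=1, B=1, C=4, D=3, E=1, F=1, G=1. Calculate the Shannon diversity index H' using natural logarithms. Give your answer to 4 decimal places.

1.7482

Total N = 1+1+4+3+1+1+1 = 12, so the proportions are 0.083333, 0.083333, 0.333333, 0.25, 0.083333, 0.083333, 0.083333 (working shown to 6 dp, full precision carried).
Each pᵢ ln pᵢ term: 0.083333×(-2.484907)=-0.207076, 0.083333×(-2.484907)=-0.207076, 0.333333×(-1.098612)=-0.366204, 0.25×(-1.386294)=-0.346574, 0.083333×(-2.484907)=-0.207076, 0.083333×(-2.484907)=-0.207076, 0.083333×(-2.484907)=-0.207076.
Sum = -1.748155, so H' = 1.7482.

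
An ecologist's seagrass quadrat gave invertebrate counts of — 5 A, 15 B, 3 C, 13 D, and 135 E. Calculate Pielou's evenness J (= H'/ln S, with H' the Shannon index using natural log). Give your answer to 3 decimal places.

Total N = 5+15+3+13+135 = 171, so the proportions are 0.02924, 0.08772, 0.01754, 0.07602, 0.78947 (working shown to 5 dp, full precision carried).
H' = −Σ pᵢ ln pᵢ = −((-0.10328) + (-0.21347) + (-0.07093) + (-0.19589) + (-0.18662)) = 0.77020.
With S = 5 species, ln S = 1.60944, so J = 0.77020/1.60944 = 0.47855, i.e. 0.479 to 3 decimal places.

0.479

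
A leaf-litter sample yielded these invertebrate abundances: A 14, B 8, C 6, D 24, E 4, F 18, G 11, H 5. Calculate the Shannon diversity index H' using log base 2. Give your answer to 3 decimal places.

2.763

Total N = 14+8+6+24+4+18+11+5 = 90, so the proportions are 0.15556, 0.08889, 0.06667, 0.26667, 0.04444, 0.2, 0.12222, 0.05556 (working shown to 5 dp, full precision carried).
Each pᵢ log₂ pᵢ term: 0.15556×(-2.68450)=-0.41759, 0.08889×(-3.49185)=-0.31039, 0.06667×(-3.90689)=-0.26046, 0.26667×(-1.90689)=-0.50850, 0.04444×(-4.49185)=-0.19964, 0.2×(-2.32193)=-0.46439, 0.12222×(-3.03242)=-0.37063, 0.05556×(-4.16993)=-0.23166.
Sum = -2.76325, so H' = 2.763.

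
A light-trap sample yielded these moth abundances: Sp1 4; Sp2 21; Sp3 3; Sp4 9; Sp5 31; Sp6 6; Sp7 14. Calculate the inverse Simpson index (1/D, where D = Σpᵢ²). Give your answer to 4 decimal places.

4.4506

Total N = 4+21+3+9+31+6+14 = 88, so the proportions are 0.04545455, 0.23863636, 0.03409091, 0.10227273, 0.35227273, 0.06818182, 0.15909091 (working shown to 8 dp, full precision carried).
D = 0.04545455² + 0.23863636² + 0.03409091² + 0.10227273² + 0.35227273² + 0.06818182² + 0.15909091² = 0.00206612 + 0.05694731 + 0.00116219 + 0.01045971 + 0.12409607 + 0.00464876 + 0.02530992 = 0.22469008.
So 1/D = 4.450575, i.e. 4.4506 to 4 decimal places.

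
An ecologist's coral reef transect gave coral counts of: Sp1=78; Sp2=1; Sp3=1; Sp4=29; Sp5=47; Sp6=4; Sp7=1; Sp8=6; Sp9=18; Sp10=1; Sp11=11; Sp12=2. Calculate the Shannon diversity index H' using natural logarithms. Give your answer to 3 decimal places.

1.703

Total N = 78+1+1+29+47+4+1+6+18+1+11+2 = 199, so the proportions are 0.39196, 0.00503, 0.00503, 0.14573, 0.23618, 0.0201, 0.00503, 0.03015, 0.09045, 0.00503, 0.05528, 0.01005 (working shown to 5 dp, full precision carried).
Each pᵢ ln pᵢ term: 0.39196×(-0.93660)=-0.36711, 0.00503×(-5.29330)=-0.02660, 0.00503×(-5.29330)=-0.02660, 0.14573×(-1.92601)=-0.28067, 0.23618×(-1.44316)=-0.34085, 0.0201×(-3.90701)=-0.07853, 0.00503×(-5.29330)=-0.02660, 0.03015×(-3.50155)=-0.10557, 0.09045×(-2.40293)=-0.21735, 0.00503×(-5.29330)=-0.02660, 0.05528×(-2.89541)=-0.16005, 0.01005×(-4.60016)=-0.04623.
Sum = -1.70277, so H' = 1.703.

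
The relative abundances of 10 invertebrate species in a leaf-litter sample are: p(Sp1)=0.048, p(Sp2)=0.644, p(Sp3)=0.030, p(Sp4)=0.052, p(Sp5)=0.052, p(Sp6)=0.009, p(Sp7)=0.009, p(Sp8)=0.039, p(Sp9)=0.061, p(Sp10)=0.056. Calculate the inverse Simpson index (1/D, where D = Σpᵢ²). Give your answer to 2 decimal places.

D = 0.048² + 0.644² + 0.03² + 0.052² + 0.052² + 0.009² + 0.009² + 0.039² + 0.061² + 0.056² = 0.00230 + 0.41474 + 0.00090 + 0.00270 + 0.00270 + 0.00008 + 0.00008 + 0.00152 + 0.00372 + 0.00314 = 0.43189 (working shown to 5 dp, full precision carried).
So 1/D = 2.3154, i.e. 2.32 to 2 decimal places.

2.32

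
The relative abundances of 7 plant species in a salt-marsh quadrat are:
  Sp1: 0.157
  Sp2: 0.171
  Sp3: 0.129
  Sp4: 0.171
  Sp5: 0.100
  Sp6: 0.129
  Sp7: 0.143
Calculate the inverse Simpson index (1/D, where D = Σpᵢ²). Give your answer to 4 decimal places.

6.8091

D = 0.157² + 0.171² + 0.129² + 0.171² + 0.1² + 0.129² + 0.143² = 0.02464900 + 0.02924100 + 0.01664100 + 0.02924100 + 0.01000000 + 0.01664100 + 0.02044900 = 0.14686200 (working shown to 8 dp, full precision carried).
So 1/D = 6.809113, i.e. 6.8091 to 4 decimal places.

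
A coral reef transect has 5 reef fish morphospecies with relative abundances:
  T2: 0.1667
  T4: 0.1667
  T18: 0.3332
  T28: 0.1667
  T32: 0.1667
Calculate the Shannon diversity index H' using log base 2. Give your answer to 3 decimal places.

Each pᵢ log₂ pᵢ term (working shown to 5 dp, full precision carried): 0.1667×(-2.58467)=-0.43087, 0.1667×(-2.58467)=-0.43087, 0.3332×(-1.58554)=-0.52830, 0.1667×(-2.58467)=-0.43087, 0.1667×(-2.58467)=-0.43087.
Sum = -2.25176, so H' = 2.252.

2.252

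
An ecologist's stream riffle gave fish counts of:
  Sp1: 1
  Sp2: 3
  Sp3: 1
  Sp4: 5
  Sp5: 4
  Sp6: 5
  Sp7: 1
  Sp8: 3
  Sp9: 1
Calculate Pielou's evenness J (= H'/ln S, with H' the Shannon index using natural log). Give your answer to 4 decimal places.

Total N = 1+3+1+5+4+5+1+3+1 = 24, so the proportions are 0.041667, 0.125, 0.041667, 0.208333, 0.166667, 0.208333, 0.041667, 0.125, 0.041667 (working shown to 6 dp, full precision carried).
H' = −Σ pᵢ ln pᵢ = −((-0.132419) + (-0.259930) + (-0.132419) + (-0.326795) + (-0.298627) + (-0.326795) + (-0.132419) + (-0.259930) + (-0.132419)) = 2.001753.
With S = 9 species, ln S = 2.197225, so J = 2.001753/2.197225 = 0.911037, i.e. 0.9110 to 4 decimal places.

0.9110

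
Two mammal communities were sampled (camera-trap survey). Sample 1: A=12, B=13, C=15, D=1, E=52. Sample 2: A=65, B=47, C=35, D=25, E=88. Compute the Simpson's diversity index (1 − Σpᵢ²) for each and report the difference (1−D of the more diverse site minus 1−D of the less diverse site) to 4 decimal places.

Sample 1: N=93, proportions 0.129032, 0.139785, 0.16129, 0.010753, 0.55914, giving 1−D = 0.625043 (working shown to 6 dp, full precision carried).
Sample 2: N=260, proportions 0.25, 0.180769, 0.134615, 0.096154, 0.338462, giving 1−D = 0.762899.
Difference = |0.625043 − 0.762899| = 0.137856, i.e. 0.1379 to 4 decimal places.

0.1379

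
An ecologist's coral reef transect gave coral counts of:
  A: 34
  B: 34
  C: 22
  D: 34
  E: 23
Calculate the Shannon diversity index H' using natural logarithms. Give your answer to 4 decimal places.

Total N = 34+34+22+34+23 = 147, so the proportions are 0.231293, 0.231293, 0.14966, 0.231293, 0.156463 (working shown to 6 dp, full precision carried).
Each pᵢ ln pᵢ term: 0.231293×(-1.464072)=-0.338629, 0.231293×(-1.464072)=-0.338629, 0.14966×(-1.899390)=-0.284262, 0.231293×(-1.464072)=-0.338629, 0.156463×(-1.854938)=-0.290228.
Sum = -1.590378, so H' = 1.5904.

1.5904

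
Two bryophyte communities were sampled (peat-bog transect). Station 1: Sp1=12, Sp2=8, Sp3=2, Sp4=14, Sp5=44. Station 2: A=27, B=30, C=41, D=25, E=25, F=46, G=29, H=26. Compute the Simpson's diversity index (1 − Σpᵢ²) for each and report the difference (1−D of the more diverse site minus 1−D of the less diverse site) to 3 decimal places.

Station 1: N=80, proportions 0.15, 0.1, 0.025, 0.175, 0.55, giving 1−D = 0.63375 (working shown to 5 dp, full precision carried).
Station 2: N=249, proportions 0.10843, 0.12048, 0.16466, 0.1004, 0.1004, 0.18474, 0.11647, 0.10442, giving 1−D = 0.86786.
Difference = |0.63375 − 0.86786| = 0.23411, i.e. 0.234 to 3 decimal places.

0.234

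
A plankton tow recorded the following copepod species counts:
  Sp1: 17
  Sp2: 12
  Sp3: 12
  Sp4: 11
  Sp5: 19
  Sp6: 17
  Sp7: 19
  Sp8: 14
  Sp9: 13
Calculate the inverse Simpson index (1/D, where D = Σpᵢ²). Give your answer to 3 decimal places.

Total N = 17+12+12+11+19+17+19+14+13 = 134, so the proportions are 0.1268657, 0.0895522, 0.0895522, 0.0820896, 0.141791, 0.1268657, 0.141791, 0.1044776, 0.0970149 (working shown to 7 dp, full precision carried).
D = 0.1268657² + 0.0895522² + 0.0895522² + 0.0820896² + 0.141791² + 0.1268657² + 0.141791² + 0.1044776² + 0.0970149² = 0.0160949 + 0.0080196 + 0.0080196 + 0.0067387 + 0.0201047 + 0.0160949 + 0.0201047 + 0.0109156 + 0.0094119 = 0.1155046.
So 1/D = 8.65767, i.e. 8.658 to 3 decimal places.

8.658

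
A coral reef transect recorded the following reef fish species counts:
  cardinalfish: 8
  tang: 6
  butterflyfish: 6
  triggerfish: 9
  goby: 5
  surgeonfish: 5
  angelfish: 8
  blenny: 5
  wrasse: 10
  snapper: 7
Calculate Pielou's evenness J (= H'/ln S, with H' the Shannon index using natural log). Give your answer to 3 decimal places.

Total N = 8+6+6+9+5+5+8+5+10+7 = 69, so the proportions are 0.11594, 0.08696, 0.08696, 0.13043, 0.07246, 0.07246, 0.11594, 0.07246, 0.14493, 0.10145 (working shown to 5 dp, full precision carried).
H' = −Σ pᵢ ln pᵢ = −((-0.24982) + (-0.21238) + (-0.21238) + (-0.26568) + (-0.19019) + (-0.19019) + (-0.24982) + (-0.19019) + (-0.27993) + (-0.23214)) = 2.27272.
With S = 10 species, ln S = 2.30259, so J = 2.27272/2.30259 = 0.98703, i.e. 0.987 to 3 decimal places.

0.987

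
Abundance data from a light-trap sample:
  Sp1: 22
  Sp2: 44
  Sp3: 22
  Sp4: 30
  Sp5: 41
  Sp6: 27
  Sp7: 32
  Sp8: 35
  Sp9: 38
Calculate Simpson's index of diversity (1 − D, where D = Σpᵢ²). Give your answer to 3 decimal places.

Total N = 22+44+22+30+41+27+32+35+38 = 291, so the proportions are 0.0756, 0.1512, 0.0756, 0.10309, 0.14089, 0.09278, 0.10997, 0.12027, 0.13058 (working shown to 5 dp, full precision carried).
D = 0.0756² + 0.1512² + 0.0756² + 0.10309² + 0.14089² + 0.09278² + 0.10997² + 0.12027² + 0.13058² = 0.00572 + 0.02286 + 0.00572 + 0.01063 + 0.01985 + 0.00861 + 0.01209 + 0.01447 + 0.01705 = 0.11699.
So 1 − D = 0.88301, i.e. 0.883 to 3 decimal places.

0.883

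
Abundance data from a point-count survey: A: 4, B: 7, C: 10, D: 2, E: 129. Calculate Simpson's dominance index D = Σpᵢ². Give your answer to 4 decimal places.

Total N = 4+7+10+2+129 = 152, so the proportions are 0.026316, 0.046053, 0.065789, 0.013158, 0.848684 (working shown to 6 dp, full precision carried).
D = 0.026316² + 0.046053² + 0.065789² + 0.013158² + 0.848684² = 0.000693 + 0.002121 + 0.004328 + 0.000173 + 0.720265 = 0.727580.
To 4 decimal places, D = 0.7276.

0.7276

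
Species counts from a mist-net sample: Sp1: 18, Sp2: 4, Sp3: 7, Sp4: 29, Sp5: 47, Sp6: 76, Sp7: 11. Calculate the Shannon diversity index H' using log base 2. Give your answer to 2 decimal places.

Total N = 18+4+7+29+47+76+11 = 192, so the proportions are 0.0938, 0.0208, 0.0365, 0.151, 0.2448, 0.3958, 0.0573 (working shown to 4 dp, full precision carried).
Each pᵢ log₂ pᵢ term: 0.0938×(-3.4150)=-0.3202, 0.0208×(-5.5850)=-0.1164, 0.0365×(-4.7776)=-0.1742, 0.151×(-2.7270)=-0.4119, 0.2448×(-2.0304)=-0.4970, 0.3958×(-1.3370)=-0.5292, 0.0573×(-4.1255)=-0.2364.
Sum = -2.2852, so H' = 2.29.

2.29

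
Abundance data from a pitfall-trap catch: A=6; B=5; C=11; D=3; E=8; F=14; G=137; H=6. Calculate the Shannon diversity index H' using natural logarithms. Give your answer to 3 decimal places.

Total N = 6+5+11+3+8+14+137+6 = 190, so the proportions are 0.03158, 0.02632, 0.05789, 0.01579, 0.04211, 0.07368, 0.72105, 0.03158 (working shown to 5 dp, full precision carried).
Each pᵢ ln pᵢ term: 0.03158×(-3.45526)=-0.10911, 0.02632×(-3.63759)=-0.09573, 0.05789×(-2.84913)=-0.16495, 0.01579×(-4.14841)=-0.06550, 0.04211×(-3.16758)=-0.13337, 0.07368×(-2.60797)=-0.19217, 0.72105×(-0.32704)=-0.23582, 0.03158×(-3.45526)=-0.10911.
Sum = -1.10576, so H' = 1.106.

1.106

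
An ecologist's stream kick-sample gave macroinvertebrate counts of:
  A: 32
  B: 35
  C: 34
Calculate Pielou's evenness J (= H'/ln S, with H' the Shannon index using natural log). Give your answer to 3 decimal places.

0.999

Total N = 32+35+34 = 101, so the proportions are 0.31683, 0.34653, 0.33663 (working shown to 5 dp, full precision carried).
H' = −Σ pᵢ ln pᵢ = −((-0.36416) + (-0.36725) + (-0.36651)) = 1.09792.
With S = 3 species, ln S = 1.09861, so J = 1.09792/1.09861 = 0.99937, i.e. 0.999 to 3 decimal places.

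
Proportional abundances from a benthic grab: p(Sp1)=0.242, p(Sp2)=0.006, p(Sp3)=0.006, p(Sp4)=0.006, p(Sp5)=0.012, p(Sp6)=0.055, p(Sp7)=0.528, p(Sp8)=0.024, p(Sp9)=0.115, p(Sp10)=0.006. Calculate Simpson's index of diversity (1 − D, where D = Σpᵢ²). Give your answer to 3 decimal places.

D = 0.242² + 0.006² + 0.006² + 0.006² + 0.012² + 0.055² + 0.528² + 0.024² + 0.115² + 0.006² = 0.05856 + 0.00004 + 0.00004 + 0.00004 + 0.00014 + 0.00302 + 0.27878 + 0.00058 + 0.01323 + 0.00004 = 0.35446 (working shown to 5 dp, full precision carried).
So 1 − D = 0.64554, i.e. 0.646 to 3 decimal places.

0.646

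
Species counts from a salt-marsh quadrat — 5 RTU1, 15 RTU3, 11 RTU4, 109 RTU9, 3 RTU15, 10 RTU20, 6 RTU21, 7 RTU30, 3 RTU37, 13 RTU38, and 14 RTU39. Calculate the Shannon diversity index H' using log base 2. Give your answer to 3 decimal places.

Total N = 5+15+11+109+3+10+6+7+3+13+14 = 196, so the proportions are 0.02551, 0.07653, 0.05612, 0.55612, 0.01531, 0.05102, 0.03061, 0.03571, 0.01531, 0.06633, 0.07143 (working shown to 5 dp, full precision carried).
Each pᵢ log₂ pᵢ term: 0.02551×(-5.29278)=-0.13502, 0.07653×(-3.70782)=-0.28376, 0.05612×(-4.15528)=-0.23320, 0.55612×(-0.84653)=-0.47077, 0.01531×(-6.02975)=-0.09229, 0.05102×(-4.29278)=-0.21902, 0.03061×(-5.02975)=-0.15397, 0.03571×(-4.80735)=-0.17169, 0.01531×(-6.02975)=-0.09229, 0.06633×(-3.91427)=-0.25962, 0.07143×(-3.80735)=-0.27195.
Sum = -2.38360, so H' = 2.384.

2.384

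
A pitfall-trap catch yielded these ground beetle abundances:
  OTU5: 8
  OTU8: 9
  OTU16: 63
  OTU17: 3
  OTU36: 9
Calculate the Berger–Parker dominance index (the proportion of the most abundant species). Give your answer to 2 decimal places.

0.68

Total N = 8+9+63+3+9 = 92, so the proportions are 0.087, 0.0978, 0.6848, 0.0326, 0.0978 (working shown to 4 dp, full precision carried).
The largest proportion is 0.6848, i.e. d = 0.68 to 2 decimal places.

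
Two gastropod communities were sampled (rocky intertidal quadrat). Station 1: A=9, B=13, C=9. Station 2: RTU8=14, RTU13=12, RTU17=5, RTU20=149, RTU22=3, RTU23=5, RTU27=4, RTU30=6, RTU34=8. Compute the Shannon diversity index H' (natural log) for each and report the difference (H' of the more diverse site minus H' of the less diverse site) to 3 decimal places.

0.048

Station 1: N=31, proportions 0.29032258, 0.41935484, 0.29032258, giving H' = 1.08255546 (working shown to 8 dp, full precision carried).
Station 2: N=206, proportions 0.06796117, 0.05825243, 0.02427184, 0.72330097, 0.01456311, 0.02427184, 0.01941748, 0.02912621, 0.03883495, giving H' = 1.13042391.
Difference = |1.08255546 − 1.13042391| = 0.04786845, i.e. 0.048 to 3 decimal places.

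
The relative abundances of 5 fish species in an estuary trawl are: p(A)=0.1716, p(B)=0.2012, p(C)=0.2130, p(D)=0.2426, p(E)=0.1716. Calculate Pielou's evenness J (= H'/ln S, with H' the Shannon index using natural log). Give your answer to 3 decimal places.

H' = −Σ pᵢ ln pᵢ = −((-0.30246) + (-0.32262) + (-0.32940) + (-0.34360) + (-0.30246)) = 1.60054 (working shown to 5 dp, full precision carried).
With S = 5 species, ln S = 1.60944, so J = 1.60054/1.60944 = 0.99447, i.e. 0.994 to 3 decimal places.

0.994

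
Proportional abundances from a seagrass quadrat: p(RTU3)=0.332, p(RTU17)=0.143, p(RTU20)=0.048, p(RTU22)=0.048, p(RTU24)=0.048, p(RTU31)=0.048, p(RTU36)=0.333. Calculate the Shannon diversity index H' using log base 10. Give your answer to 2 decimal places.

0.69

Each pᵢ log₁₀ pᵢ term (working shown to 4 dp, full precision carried): 0.332×(-0.4789)=-0.1590, 0.143×(-0.8447)=-0.1208, 0.048×(-1.3188)=-0.0633, 0.048×(-1.3188)=-0.0633, 0.048×(-1.3188)=-0.0633, 0.048×(-1.3188)=-0.0633, 0.333×(-0.4776)=-0.1590.
Sum = -0.6920, so H' = 0.69.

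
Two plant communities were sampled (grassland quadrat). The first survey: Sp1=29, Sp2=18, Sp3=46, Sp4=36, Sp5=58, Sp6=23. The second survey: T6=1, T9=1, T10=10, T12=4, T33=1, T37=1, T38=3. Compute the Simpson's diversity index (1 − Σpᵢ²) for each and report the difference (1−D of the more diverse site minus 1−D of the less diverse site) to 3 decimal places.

0.100

The first survey: N=210, proportions 0.138095, 0.085714, 0.219048, 0.171429, 0.27619, 0.109524, giving 1−D = 0.807937 (working shown to 6 dp, full precision carried).
The second survey: N=21, proportions 0.047619, 0.047619, 0.47619, 0.190476, 0.047619, 0.047619, 0.142857, giving 1−D = 0.707483.
Difference = |0.807937 − 0.707483| = 0.100454, i.e. 0.100 to 3 decimal places.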